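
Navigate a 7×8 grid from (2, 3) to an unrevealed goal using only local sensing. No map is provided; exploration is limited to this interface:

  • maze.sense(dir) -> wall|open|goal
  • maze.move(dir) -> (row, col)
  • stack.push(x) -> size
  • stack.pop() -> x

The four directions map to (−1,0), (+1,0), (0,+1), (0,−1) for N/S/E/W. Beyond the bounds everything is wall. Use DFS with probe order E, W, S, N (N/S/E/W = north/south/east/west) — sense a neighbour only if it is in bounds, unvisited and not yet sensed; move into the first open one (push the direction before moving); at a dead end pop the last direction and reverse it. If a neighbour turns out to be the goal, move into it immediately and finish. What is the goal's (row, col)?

Act: maze.sense[dir='east']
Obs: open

Act: stack.push[x='east']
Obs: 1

Act: maze.move[dir='east']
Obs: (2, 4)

Act: maze.sense[dir='east']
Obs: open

Act: stack.push[x='east']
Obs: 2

Act: maze.move[dir='east']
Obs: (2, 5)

Act: maze.sense[dir='east']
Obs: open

Act: stack.push[x='east']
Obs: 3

Act: maze.move[dir='east']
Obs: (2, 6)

Act: maze.sense[dir='east']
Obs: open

Act: stack.push[x='east']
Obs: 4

Act: maze.move[dir='east']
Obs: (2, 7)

Act: maze.sense[dir='south']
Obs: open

Act: stack.push[x='south']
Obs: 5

Act: maze.move[dir='south']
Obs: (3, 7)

Act: maze.sense[dir='west']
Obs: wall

Act: maze.sense[dir='south']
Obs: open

Act: stack.push[x='south']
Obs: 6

Act: maze.move[dir='south']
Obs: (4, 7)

Act: maze.sense[dir='west']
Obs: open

Act: stack.push[x='west']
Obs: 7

Act: maze.move[dir='west']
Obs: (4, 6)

Act: maze.sense[dir='west']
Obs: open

Act: stack.push[x='west']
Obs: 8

Act: maze.move[dir='west']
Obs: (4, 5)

Act: maze.sense[dir='west']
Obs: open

Act: stack.push[x='west']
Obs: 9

Act: maze.move[dir='west']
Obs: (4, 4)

Act: maze.sense[dir='west']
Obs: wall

Act: maze.sense[dir='south']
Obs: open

Act: stack.push[x='south']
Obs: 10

Act: maze.move[dir='south']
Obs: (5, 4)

Act: maze.sense[dir='east']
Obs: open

Act: stack.push[x='east']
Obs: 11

Act: maze.move[dir='east']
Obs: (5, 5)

Act: maze.sense[dir='east']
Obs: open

Act: stack.push[x='east']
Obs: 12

Act: maze.move[dir='east']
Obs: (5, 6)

Act: maze.sense[dir='east']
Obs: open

Act: stack.push[x='east']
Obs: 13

Act: maze.move[dir='east']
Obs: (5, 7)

Act: maze.sense[dir='south']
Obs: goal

Act: maze.move[dir='south']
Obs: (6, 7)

Answer: (6, 7)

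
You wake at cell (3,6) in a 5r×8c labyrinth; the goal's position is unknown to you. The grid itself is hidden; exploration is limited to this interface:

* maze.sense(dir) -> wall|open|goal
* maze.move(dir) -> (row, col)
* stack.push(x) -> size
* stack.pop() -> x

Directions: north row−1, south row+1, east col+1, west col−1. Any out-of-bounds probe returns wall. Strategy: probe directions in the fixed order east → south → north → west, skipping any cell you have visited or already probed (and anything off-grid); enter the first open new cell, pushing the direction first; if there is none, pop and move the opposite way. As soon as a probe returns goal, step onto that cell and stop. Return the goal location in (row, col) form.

I use maze.sense with dir=east, and observe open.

I run stack.push with x=east, and see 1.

Next I call maze.move with dir=east, : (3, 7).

I run maze.sense with dir=south, giving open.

Now I run stack.push with x=south, — result: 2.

I call maze.move with dir=south, which returns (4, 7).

I call maze.sense with dir=west, giving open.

Next I call stack.push with x=west, → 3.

Now I run maze.move with dir=west, : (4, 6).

I run maze.sense with dir=west, : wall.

Now I run stack.pop(), — result: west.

I call maze.move with dir=east, and see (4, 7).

Invoking stack.pop(), — result: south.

Invoking maze.move with dir=north, giving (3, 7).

I try maze.sense with dir=north, and get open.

I use stack.push with x=north, giving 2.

I invoke maze.move with dir=north, → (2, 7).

Using maze.sense with dir=north, yielding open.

Calling stack.push with x=north, which returns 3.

I run maze.move with dir=north, giving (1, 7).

I use maze.sense with dir=north, — result: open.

Using stack.push with x=north, — result: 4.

I run maze.move with dir=north, giving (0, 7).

Using maze.sense with dir=west, yielding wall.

Calling stack.pop, : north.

I invoke maze.move with dir=south, which returns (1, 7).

I invoke maze.sense with dir=west, and get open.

Invoking stack.push with x=west, giving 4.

Using maze.move with dir=west, and see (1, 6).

I run maze.sense with dir=south, giving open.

Invoking stack.push with x=south, — result: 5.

Now I run maze.move with dir=south, and see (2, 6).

I run maze.sense with dir=west, — result: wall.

I call stack.pop, and observe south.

Then maze.move with dir=north, : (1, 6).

I use maze.sense with dir=west, and see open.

Next I call stack.push with x=west, : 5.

Invoking maze.move with dir=west, and get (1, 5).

I call maze.sense with dir=north, : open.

Invoking stack.push with x=north, giving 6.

Invoking maze.move with dir=north, which returns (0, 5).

Using maze.sense with dir=west, and observe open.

Calling stack.push with x=west, and see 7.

I run maze.move with dir=west, and see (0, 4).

I try maze.sense with dir=south, yielding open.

I call stack.push with x=south, which returns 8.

I call maze.move with dir=south, and get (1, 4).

I use maze.sense with dir=south, yielding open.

I use stack.push with x=south, giving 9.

Now I run maze.move with dir=south, giving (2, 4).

Now I run maze.sense with dir=south, : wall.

Now I run maze.sense with dir=west, which returns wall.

Calling stack.pop, — result: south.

Using maze.move with dir=north, giving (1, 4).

I try maze.sense with dir=west, → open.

Now I run stack.push with x=west, → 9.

Now I run maze.move with dir=west, : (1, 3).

I call maze.sense with dir=north, giving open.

I run stack.push with x=north, : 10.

Then maze.move with dir=north, — result: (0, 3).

I run maze.sense with dir=west, giving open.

Invoking stack.push with x=west, — result: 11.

Using maze.move with dir=west, giving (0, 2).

Invoking maze.sense with dir=south, giving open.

I invoke stack.push with x=south, and observe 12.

Next I call maze.move with dir=south, → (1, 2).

Invoking maze.sense with dir=south, yielding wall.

Next I call maze.sense with dir=west, yielding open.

I call stack.push with x=west, giving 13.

Invoking maze.move with dir=west, : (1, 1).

I call maze.sense with dir=south, giving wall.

I invoke maze.sense with dir=north, yielding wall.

Invoking maze.sense with dir=west, and get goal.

I invoke maze.move with dir=west, and get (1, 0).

Answer: (1, 0)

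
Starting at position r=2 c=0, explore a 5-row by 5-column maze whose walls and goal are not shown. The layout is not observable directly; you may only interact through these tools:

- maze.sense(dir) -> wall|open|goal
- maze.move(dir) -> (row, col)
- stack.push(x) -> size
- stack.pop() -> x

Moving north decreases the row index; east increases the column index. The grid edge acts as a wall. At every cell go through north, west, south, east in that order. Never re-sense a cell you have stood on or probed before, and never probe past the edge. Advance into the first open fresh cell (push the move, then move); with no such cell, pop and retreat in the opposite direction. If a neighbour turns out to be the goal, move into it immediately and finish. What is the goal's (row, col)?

>>> maze.sense dir='north'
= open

>>> stack.push x='north'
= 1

>>> maze.move dir='north'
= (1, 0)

>>> maze.sense dir='north'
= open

>>> stack.push x='north'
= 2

>>> maze.move dir='north'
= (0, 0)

>>> maze.sense dir='east'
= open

>>> stack.push x='east'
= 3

>>> maze.move dir='east'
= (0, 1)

>>> maze.sense dir='south'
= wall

>>> maze.sense dir='east'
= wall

>>> stack.pop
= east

>>> maze.move dir='west'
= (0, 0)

>>> stack.pop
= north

>>> maze.move dir='south'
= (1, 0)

>>> stack.pop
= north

>>> maze.move dir='south'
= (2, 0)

>>> maze.sense dir='south'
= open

>>> stack.push x='south'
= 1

>>> maze.move dir='south'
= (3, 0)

>>> maze.sense dir='south'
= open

>>> stack.push x='south'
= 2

>>> maze.move dir='south'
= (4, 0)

>>> maze.sense dir='east'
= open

>>> stack.push x='east'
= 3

>>> maze.move dir='east'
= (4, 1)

>>> maze.sense dir='north'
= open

>>> stack.push x='north'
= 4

>>> maze.move dir='north'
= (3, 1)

>>> maze.sense dir='north'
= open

>>> stack.push x='north'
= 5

>>> maze.move dir='north'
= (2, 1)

>>> maze.sense dir='east'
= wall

>>> stack.pop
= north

>>> maze.move dir='south'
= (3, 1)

>>> maze.sense dir='east'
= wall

>>> stack.pop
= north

>>> maze.move dir='south'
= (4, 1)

>>> maze.sense dir='east'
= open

>>> stack.push x='east'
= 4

>>> maze.move dir='east'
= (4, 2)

>>> maze.sense dir='east'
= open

>>> stack.push x='east'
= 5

>>> maze.move dir='east'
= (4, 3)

>>> maze.sense dir='north'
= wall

>>> maze.sense dir='east'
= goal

>>> maze.move dir='east'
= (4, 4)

Answer: (4, 4)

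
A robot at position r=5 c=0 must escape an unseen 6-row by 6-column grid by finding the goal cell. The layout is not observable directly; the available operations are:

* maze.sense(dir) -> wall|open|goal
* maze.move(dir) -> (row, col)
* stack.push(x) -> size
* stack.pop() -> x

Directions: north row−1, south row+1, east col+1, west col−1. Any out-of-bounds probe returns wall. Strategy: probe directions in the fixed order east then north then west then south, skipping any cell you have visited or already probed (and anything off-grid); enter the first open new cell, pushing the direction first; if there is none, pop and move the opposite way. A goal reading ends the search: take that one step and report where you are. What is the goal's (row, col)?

Do: sense[dir='east']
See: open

Do: push[x='east']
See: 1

Do: move[dir='east']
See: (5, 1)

Do: sense[dir='east']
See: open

Do: push[x='east']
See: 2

Do: move[dir='east']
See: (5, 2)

Do: sense[dir='east']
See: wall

Do: sense[dir='north']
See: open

Do: push[x='north']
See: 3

Do: move[dir='north']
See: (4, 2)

Do: sense[dir='east']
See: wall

Do: sense[dir='north']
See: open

Do: push[x='north']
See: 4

Do: move[dir='north']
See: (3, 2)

Do: sense[dir='east']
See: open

Do: push[x='east']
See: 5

Do: move[dir='east']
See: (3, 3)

Do: sense[dir='east']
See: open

Do: push[x='east']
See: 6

Do: move[dir='east']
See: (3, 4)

Do: sense[dir='east']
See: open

Do: push[x='east']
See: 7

Do: move[dir='east']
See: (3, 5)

Do: sense[dir='north']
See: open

Do: push[x='north']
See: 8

Do: move[dir='north']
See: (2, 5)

Do: sense[dir='north']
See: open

Do: push[x='north']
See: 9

Do: move[dir='north']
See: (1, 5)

Do: sense[dir='north']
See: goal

Do: move[dir='north']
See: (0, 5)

Answer: (0, 5)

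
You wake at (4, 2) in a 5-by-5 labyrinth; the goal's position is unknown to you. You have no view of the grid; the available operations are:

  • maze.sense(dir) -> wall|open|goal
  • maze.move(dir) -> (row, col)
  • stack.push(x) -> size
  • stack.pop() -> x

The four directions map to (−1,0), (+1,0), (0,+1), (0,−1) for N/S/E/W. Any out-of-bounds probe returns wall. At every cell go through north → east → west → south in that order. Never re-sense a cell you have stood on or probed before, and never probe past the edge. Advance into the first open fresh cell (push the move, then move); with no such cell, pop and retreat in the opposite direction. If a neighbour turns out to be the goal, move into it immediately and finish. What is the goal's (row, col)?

Next I call maze.sense on dir: north, giving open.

Then stack.push on x: north, : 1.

Then maze.move on dir: north, and get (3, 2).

I try maze.sense on dir: north, : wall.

I run maze.sense on dir: east, and observe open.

Now I run stack.push on x: east, — result: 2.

Calling maze.move on dir: east, yielding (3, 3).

I call maze.sense on dir: north, yielding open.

Next I call stack.push on x: north, → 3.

I use maze.move on dir: north, : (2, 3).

Now I run maze.sense on dir: north, and see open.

I invoke stack.push on x: north, and observe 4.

Calling maze.move on dir: north, → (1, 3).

I invoke maze.sense on dir: north, : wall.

I invoke maze.sense on dir: east, and see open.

I call stack.push on x: east, — result: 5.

I use maze.move on dir: east, : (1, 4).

I use maze.sense on dir: north, yielding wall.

Calling maze.sense on dir: south, yielding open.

I use stack.push on x: south, — result: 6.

I invoke maze.move on dir: south, : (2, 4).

I invoke maze.sense on dir: south, — result: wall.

I call stack.pop, and see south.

I run maze.move on dir: north, giving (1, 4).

Now I run stack.pop, giving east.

I use maze.move on dir: west, yielding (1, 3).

I try maze.sense on dir: west, yielding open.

I call stack.push on x: west, and get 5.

I try maze.move on dir: west, — result: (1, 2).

I call maze.sense on dir: north, which returns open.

I call stack.push on x: north, and see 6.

Next I call maze.move on dir: north, which returns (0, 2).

Invoking maze.sense on dir: west, and see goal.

I use maze.move on dir: west, — result: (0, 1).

Answer: (0, 1)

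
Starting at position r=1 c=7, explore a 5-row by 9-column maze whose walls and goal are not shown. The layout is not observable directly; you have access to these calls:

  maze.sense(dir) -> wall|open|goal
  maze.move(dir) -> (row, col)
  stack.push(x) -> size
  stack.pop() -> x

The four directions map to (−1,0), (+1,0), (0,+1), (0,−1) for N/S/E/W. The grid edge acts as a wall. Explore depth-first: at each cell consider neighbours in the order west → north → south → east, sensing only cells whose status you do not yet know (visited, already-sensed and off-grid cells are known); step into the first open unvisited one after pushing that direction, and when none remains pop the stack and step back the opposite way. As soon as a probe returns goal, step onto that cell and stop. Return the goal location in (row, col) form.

! maze.sense(west) ~> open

! stack.push(west) ~> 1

! maze.move(west) ~> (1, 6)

! maze.sense(west) ~> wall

! maze.sense(north) ~> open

! stack.push(north) ~> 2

! maze.move(north) ~> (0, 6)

! maze.sense(west) ~> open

! stack.push(west) ~> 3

! maze.move(west) ~> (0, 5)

! maze.sense(west) ~> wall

! stack.pop() ~> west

! maze.move(east) ~> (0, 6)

! maze.sense(east) ~> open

! stack.push(east) ~> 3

! maze.move(east) ~> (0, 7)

! maze.sense(east) ~> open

! stack.push(east) ~> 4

! maze.move(east) ~> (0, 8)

! maze.sense(south) ~> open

! stack.push(south) ~> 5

! maze.move(south) ~> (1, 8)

! maze.sense(south) ~> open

! stack.push(south) ~> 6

! maze.move(south) ~> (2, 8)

! maze.sense(west) ~> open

! stack.push(west) ~> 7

! maze.move(west) ~> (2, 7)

! maze.sense(west) ~> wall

! maze.sense(south) ~> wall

! stack.pop() ~> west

! maze.move(east) ~> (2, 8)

! maze.sense(south) ~> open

! stack.push(south) ~> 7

! maze.move(south) ~> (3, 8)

! maze.sense(south) ~> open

! stack.push(south) ~> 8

! maze.move(south) ~> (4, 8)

! maze.sense(west) ~> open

! stack.push(west) ~> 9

! maze.move(west) ~> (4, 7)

! maze.sense(west) ~> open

! stack.push(west) ~> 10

! maze.move(west) ~> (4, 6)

! maze.sense(west) ~> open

! stack.push(west) ~> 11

! maze.move(west) ~> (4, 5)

! maze.sense(west) ~> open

! stack.push(west) ~> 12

! maze.move(west) ~> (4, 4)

! maze.sense(west) ~> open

! stack.push(west) ~> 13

! maze.move(west) ~> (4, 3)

! maze.sense(west) ~> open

! stack.push(west) ~> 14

! maze.move(west) ~> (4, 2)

! maze.sense(west) ~> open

! stack.push(west) ~> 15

! maze.move(west) ~> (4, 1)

! maze.sense(west) ~> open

! stack.push(west) ~> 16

! maze.move(west) ~> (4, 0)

! maze.sense(north) ~> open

! stack.push(north) ~> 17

! maze.move(north) ~> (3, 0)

! maze.sense(north) ~> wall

! maze.sense(east) ~> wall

! stack.pop() ~> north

! maze.move(south) ~> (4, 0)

! stack.pop() ~> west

! maze.move(east) ~> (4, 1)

! stack.pop() ~> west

! maze.move(east) ~> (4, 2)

! maze.sense(north) ~> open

! stack.push(north) ~> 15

! maze.move(north) ~> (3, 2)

! maze.sense(north) ~> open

! stack.push(north) ~> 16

! maze.move(north) ~> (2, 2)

! maze.sense(west) ~> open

! stack.push(west) ~> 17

! maze.move(west) ~> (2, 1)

! maze.sense(north) ~> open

! stack.push(north) ~> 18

! maze.move(north) ~> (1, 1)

! maze.sense(west) ~> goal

! maze.move(west) ~> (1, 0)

Answer: (1, 0)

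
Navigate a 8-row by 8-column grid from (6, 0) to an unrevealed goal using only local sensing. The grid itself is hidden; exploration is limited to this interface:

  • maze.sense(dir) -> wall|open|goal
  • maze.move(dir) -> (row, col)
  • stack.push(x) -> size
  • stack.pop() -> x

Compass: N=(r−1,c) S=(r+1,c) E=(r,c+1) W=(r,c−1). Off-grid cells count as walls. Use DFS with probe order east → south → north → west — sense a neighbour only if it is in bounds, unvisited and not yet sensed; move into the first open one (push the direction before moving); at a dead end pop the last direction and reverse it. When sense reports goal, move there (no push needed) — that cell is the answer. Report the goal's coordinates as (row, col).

# 1. maze.sense(east) ~> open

# 2. stack.push(east) ~> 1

# 3. maze.move(east) ~> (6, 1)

# 4. maze.sense(east) ~> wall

# 5. maze.sense(south) ~> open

# 6. stack.push(south) ~> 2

# 7. maze.move(south) ~> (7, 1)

# 8. maze.sense(east) ~> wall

# 9. maze.sense(west) ~> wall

# 10. stack.pop() ~> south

# 11. maze.move(north) ~> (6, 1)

# 12. maze.sense(north) ~> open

# 13. stack.push(north) ~> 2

# 14. maze.move(north) ~> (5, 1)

# 15. maze.sense(east) ~> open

# 16. stack.push(east) ~> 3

# 17. maze.move(east) ~> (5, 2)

# 18. maze.sense(east) ~> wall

# 19. maze.sense(north) ~> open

# 20. stack.push(north) ~> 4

# 21. maze.move(north) ~> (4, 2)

# 22. maze.sense(east) ~> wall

# 23. maze.sense(north) ~> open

# 24. stack.push(north) ~> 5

# 25. maze.move(north) ~> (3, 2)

# 26. maze.sense(east) ~> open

# 27. stack.push(east) ~> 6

# 28. maze.move(east) ~> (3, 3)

# 29. maze.sense(east) ~> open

# 30. stack.push(east) ~> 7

# 31. maze.move(east) ~> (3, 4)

# 32. maze.sense(east) ~> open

# 33. stack.push(east) ~> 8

# 34. maze.move(east) ~> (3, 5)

# 35. maze.sense(east) ~> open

# 36. stack.push(east) ~> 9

# 37. maze.move(east) ~> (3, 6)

# 38. maze.sense(east) ~> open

# 39. stack.push(east) ~> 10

# 40. maze.move(east) ~> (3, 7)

# 41. maze.sense(south) ~> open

# 42. stack.push(south) ~> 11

# 43. maze.move(south) ~> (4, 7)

# 44. maze.sense(south) ~> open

# 45. stack.push(south) ~> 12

# 46. maze.move(south) ~> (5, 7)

# 47. maze.sense(south) ~> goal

# 48. maze.move(south) ~> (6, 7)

Answer: (6, 7)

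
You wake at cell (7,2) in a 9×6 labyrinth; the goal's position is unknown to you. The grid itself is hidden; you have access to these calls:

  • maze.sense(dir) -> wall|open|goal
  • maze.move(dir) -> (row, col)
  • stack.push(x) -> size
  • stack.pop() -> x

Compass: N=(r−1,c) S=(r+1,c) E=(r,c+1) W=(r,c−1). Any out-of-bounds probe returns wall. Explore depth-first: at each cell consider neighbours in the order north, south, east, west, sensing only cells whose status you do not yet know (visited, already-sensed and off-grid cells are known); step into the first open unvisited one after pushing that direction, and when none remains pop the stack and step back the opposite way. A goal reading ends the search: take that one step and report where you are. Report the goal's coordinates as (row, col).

I invoke maze.sense passing dir='north', → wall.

Invoking maze.sense passing dir='south', and see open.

Next I call stack.push passing x='south', : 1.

Next I call maze.move passing dir='south', and see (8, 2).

Calling maze.sense passing dir='east', : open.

I invoke stack.push passing x='east', yielding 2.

Using maze.move passing dir='east', and observe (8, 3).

Next I call maze.sense passing dir='north', and get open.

Then stack.push passing x='north', and see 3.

Invoking maze.move passing dir='north', giving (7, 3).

Next I call maze.sense passing dir='north', and observe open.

I invoke stack.push passing x='north', and see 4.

Then maze.move passing dir='north', and see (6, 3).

I try maze.sense passing dir='north', — result: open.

Invoking stack.push passing x='north', : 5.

I invoke maze.move passing dir='north', → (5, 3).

I run maze.sense passing dir='north', giving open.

Calling stack.push passing x='north', which returns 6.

I invoke maze.move passing dir='north', and see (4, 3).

Calling maze.sense passing dir='north', and see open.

Then stack.push passing x='north', which returns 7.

Next I call maze.move passing dir='north', and see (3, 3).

Then maze.sense passing dir='north', and observe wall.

Invoking maze.sense passing dir='east', and see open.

I run stack.push passing x='east', yielding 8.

Using maze.move passing dir='east', and get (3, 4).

Invoking maze.sense passing dir='north', which returns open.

I call stack.push passing x='north', yielding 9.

I invoke maze.move passing dir='north', : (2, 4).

Now I run maze.sense passing dir='north', : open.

I call stack.push passing x='north', → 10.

Using maze.move passing dir='north', giving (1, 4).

Now I run maze.sense passing dir='north', — result: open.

I invoke stack.push passing x='north', yielding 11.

I use maze.move passing dir='north', which returns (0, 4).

Now I run maze.sense passing dir='east', which returns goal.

Using maze.move passing dir='east', → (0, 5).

Answer: (0, 5)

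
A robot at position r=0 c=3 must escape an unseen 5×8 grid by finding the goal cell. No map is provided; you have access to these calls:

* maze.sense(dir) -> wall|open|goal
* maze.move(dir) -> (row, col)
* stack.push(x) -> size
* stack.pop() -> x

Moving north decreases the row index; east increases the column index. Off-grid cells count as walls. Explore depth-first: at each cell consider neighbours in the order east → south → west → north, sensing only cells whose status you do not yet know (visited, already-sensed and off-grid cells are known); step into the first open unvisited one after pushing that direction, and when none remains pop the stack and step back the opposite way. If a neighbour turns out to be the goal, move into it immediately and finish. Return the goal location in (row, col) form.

% 1. maze.sense(dir→east) : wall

% 2. maze.sense(dir→south) : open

% 3. stack.push(x→south) : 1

% 4. maze.move(dir→south) : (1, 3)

% 5. maze.sense(dir→east) : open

% 6. stack.push(x→east) : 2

% 7. maze.move(dir→east) : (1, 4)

% 8. maze.sense(dir→east) : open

% 9. stack.push(x→east) : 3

% 10. maze.move(dir→east) : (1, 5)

% 11. maze.sense(dir→east) : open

% 12. stack.push(x→east) : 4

% 13. maze.move(dir→east) : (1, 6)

% 14. maze.sense(dir→east) : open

% 15. stack.push(x→east) : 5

% 16. maze.move(dir→east) : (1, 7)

% 17. maze.sense(dir→south) : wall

% 18. maze.sense(dir→north) : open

% 19. stack.push(x→north) : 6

% 20. maze.move(dir→north) : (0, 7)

% 21. maze.sense(dir→west) : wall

% 22. stack.pop() : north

% 23. maze.move(dir→south) : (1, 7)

% 24. stack.pop() : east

% 25. maze.move(dir→west) : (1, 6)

% 26. maze.sense(dir→south) : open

% 27. stack.push(x→south) : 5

% 28. maze.move(dir→south) : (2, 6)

% 29. maze.sense(dir→south) : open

% 30. stack.push(x→south) : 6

% 31. maze.move(dir→south) : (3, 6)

% 32. maze.sense(dir→east) : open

% 33. stack.push(x→east) : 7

% 34. maze.move(dir→east) : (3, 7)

% 35. maze.sense(dir→south) : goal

% 36. maze.move(dir→south) : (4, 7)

Answer: (4, 7)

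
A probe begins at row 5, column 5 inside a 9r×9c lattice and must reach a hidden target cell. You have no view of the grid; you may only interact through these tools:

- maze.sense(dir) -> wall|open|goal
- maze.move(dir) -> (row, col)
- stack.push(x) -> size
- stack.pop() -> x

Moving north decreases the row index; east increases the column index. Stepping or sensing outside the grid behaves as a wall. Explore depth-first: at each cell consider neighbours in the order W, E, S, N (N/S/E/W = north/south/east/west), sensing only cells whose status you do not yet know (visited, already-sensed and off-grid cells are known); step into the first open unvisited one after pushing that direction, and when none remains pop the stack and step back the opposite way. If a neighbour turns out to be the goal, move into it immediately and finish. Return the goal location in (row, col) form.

Do: maze.sense[dir: west]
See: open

Do: stack.push[x: west]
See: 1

Do: maze.move[dir: west]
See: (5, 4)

Do: maze.sense[dir: west]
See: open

Do: stack.push[x: west]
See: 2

Do: maze.move[dir: west]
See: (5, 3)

Do: maze.sense[dir: west]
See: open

Do: stack.push[x: west]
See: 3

Do: maze.move[dir: west]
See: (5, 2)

Do: maze.sense[dir: west]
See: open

Do: stack.push[x: west]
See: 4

Do: maze.move[dir: west]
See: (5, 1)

Do: maze.sense[dir: west]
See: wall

Do: maze.sense[dir: south]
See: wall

Do: maze.sense[dir: north]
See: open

Do: stack.push[x: north]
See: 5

Do: maze.move[dir: north]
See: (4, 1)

Do: maze.sense[dir: west]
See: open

Do: stack.push[x: west]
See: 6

Do: maze.move[dir: west]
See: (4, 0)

Do: maze.sense[dir: north]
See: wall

Do: stack.pop[]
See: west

Do: maze.move[dir: east]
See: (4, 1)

Do: maze.sense[dir: east]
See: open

Do: stack.push[x: east]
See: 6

Do: maze.move[dir: east]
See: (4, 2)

Do: maze.sense[dir: east]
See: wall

Do: maze.sense[dir: north]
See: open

Do: stack.push[x: north]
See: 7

Do: maze.move[dir: north]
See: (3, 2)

Do: maze.sense[dir: west]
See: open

Do: stack.push[x: west]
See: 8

Do: maze.move[dir: west]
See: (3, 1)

Do: maze.sense[dir: north]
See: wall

Do: stack.pop[]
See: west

Do: maze.move[dir: east]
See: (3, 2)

Do: maze.sense[dir: east]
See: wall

Do: maze.sense[dir: north]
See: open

Do: stack.push[x: north]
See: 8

Do: maze.move[dir: north]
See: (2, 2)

Do: maze.sense[dir: east]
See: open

Do: stack.push[x: east]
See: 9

Do: maze.move[dir: east]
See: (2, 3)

Do: maze.sense[dir: east]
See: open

Do: stack.push[x: east]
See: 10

Do: maze.move[dir: east]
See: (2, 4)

Do: maze.sense[dir: east]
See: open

Do: stack.push[x: east]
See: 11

Do: maze.move[dir: east]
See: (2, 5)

Do: maze.sense[dir: east]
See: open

Do: stack.push[x: east]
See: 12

Do: maze.move[dir: east]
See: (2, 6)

Do: maze.sense[dir: east]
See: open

Do: stack.push[x: east]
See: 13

Do: maze.move[dir: east]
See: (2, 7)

Do: maze.sense[dir: east]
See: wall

Do: maze.sense[dir: south]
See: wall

Do: maze.sense[dir: north]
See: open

Do: stack.push[x: north]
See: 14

Do: maze.move[dir: north]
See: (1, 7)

Do: maze.sense[dir: west]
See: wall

Do: maze.sense[dir: east]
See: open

Do: stack.push[x: east]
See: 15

Do: maze.move[dir: east]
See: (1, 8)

Do: maze.sense[dir: north]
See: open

Do: stack.push[x: north]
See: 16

Do: maze.move[dir: north]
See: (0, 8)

Do: maze.sense[dir: west]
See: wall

Do: stack.pop[]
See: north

Do: maze.move[dir: south]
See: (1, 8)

Do: stack.pop[]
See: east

Do: maze.move[dir: west]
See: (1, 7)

Do: stack.pop[]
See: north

Do: maze.move[dir: south]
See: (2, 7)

Do: stack.pop[]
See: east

Do: maze.move[dir: west]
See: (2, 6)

Do: maze.sense[dir: south]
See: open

Do: stack.push[x: south]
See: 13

Do: maze.move[dir: south]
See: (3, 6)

Do: maze.sense[dir: west]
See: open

Do: stack.push[x: west]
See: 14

Do: maze.move[dir: west]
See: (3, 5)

Do: maze.sense[dir: west]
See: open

Do: stack.push[x: west]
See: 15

Do: maze.move[dir: west]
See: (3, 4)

Do: maze.sense[dir: south]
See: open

Do: stack.push[x: south]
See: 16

Do: maze.move[dir: south]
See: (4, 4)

Do: maze.sense[dir: east]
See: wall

Do: stack.pop[]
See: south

Do: maze.move[dir: north]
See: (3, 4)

Do: stack.pop[]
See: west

Do: maze.move[dir: east]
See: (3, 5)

Do: stack.pop[]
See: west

Do: maze.move[dir: east]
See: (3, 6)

Do: maze.sense[dir: south]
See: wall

Do: stack.pop[]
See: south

Do: maze.move[dir: north]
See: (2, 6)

Do: stack.pop[]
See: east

Do: maze.move[dir: west]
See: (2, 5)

Do: maze.sense[dir: north]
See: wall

Do: stack.pop[]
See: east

Do: maze.move[dir: west]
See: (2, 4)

Do: maze.sense[dir: north]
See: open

Do: stack.push[x: north]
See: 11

Do: maze.move[dir: north]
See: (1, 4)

Do: maze.sense[dir: west]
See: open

Do: stack.push[x: west]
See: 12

Do: maze.move[dir: west]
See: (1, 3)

Do: maze.sense[dir: west]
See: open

Do: stack.push[x: west]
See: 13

Do: maze.move[dir: west]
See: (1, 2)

Do: maze.sense[dir: west]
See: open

Do: stack.push[x: west]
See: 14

Do: maze.move[dir: west]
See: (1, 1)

Do: maze.sense[dir: west]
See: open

Do: stack.push[x: west]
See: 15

Do: maze.move[dir: west]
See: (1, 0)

Do: maze.sense[dir: south]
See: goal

Do: maze.move[dir: south]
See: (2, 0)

Answer: (2, 0)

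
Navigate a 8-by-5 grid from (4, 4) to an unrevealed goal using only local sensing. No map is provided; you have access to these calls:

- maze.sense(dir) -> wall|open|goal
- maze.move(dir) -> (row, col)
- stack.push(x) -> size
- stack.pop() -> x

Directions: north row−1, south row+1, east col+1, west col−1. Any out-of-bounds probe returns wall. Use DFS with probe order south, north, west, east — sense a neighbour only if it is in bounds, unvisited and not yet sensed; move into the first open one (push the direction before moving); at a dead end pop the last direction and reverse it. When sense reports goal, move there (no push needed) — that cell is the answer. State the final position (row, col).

Do: maze.sense[south]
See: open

Do: stack.push[south]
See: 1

Do: maze.move[south]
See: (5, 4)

Do: maze.sense[south]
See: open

Do: stack.push[south]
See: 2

Do: maze.move[south]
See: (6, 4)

Do: maze.sense[south]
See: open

Do: stack.push[south]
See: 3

Do: maze.move[south]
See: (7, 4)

Do: maze.sense[west]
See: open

Do: stack.push[west]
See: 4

Do: maze.move[west]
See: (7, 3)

Do: maze.sense[north]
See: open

Do: stack.push[north]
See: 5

Do: maze.move[north]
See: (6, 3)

Do: maze.sense[north]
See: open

Do: stack.push[north]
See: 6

Do: maze.move[north]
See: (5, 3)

Do: maze.sense[north]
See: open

Do: stack.push[north]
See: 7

Do: maze.move[north]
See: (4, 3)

Do: maze.sense[north]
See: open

Do: stack.push[north]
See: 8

Do: maze.move[north]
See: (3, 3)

Do: maze.sense[north]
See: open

Do: stack.push[north]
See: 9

Do: maze.move[north]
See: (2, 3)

Do: maze.sense[north]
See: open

Do: stack.push[north]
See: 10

Do: maze.move[north]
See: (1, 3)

Do: maze.sense[north]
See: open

Do: stack.push[north]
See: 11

Do: maze.move[north]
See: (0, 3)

Do: maze.sense[west]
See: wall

Do: maze.sense[east]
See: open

Do: stack.push[east]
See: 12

Do: maze.move[east]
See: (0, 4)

Do: maze.sense[south]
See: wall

Do: stack.pop[]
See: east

Do: maze.move[west]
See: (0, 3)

Do: stack.pop[]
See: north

Do: maze.move[south]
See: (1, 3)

Do: maze.sense[west]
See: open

Do: stack.push[west]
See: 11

Do: maze.move[west]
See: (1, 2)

Do: maze.sense[south]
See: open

Do: stack.push[south]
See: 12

Do: maze.move[south]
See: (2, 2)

Do: maze.sense[south]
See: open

Do: stack.push[south]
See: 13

Do: maze.move[south]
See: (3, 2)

Do: maze.sense[south]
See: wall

Do: maze.sense[west]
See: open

Do: stack.push[west]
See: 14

Do: maze.move[west]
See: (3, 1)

Do: maze.sense[south]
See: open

Do: stack.push[south]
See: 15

Do: maze.move[south]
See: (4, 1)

Do: maze.sense[south]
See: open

Do: stack.push[south]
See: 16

Do: maze.move[south]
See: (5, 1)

Do: maze.sense[south]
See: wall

Do: maze.sense[west]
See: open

Do: stack.push[west]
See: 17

Do: maze.move[west]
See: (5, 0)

Do: maze.sense[south]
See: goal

Do: maze.move[south]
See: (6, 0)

Answer: (6, 0)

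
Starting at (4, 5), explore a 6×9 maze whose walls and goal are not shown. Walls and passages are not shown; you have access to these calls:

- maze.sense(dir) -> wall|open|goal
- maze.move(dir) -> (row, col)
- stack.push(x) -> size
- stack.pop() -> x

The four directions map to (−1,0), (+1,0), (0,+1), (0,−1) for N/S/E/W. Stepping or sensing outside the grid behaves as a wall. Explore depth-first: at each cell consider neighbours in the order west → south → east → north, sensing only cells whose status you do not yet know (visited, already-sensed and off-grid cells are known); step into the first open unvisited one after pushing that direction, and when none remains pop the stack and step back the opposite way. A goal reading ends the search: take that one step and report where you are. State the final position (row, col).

% maze.sense dir→west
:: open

% stack.push x→west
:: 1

% maze.move dir→west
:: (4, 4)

% maze.sense dir→west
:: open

% stack.push x→west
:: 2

% maze.move dir→west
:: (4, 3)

% maze.sense dir→west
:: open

% stack.push x→west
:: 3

% maze.move dir→west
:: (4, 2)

% maze.sense dir→west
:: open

% stack.push x→west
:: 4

% maze.move dir→west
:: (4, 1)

% maze.sense dir→west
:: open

% stack.push x→west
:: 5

% maze.move dir→west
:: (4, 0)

% maze.sense dir→south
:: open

% stack.push x→south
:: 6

% maze.move dir→south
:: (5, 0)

% maze.sense dir→east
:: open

% stack.push x→east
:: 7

% maze.move dir→east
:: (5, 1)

% maze.sense dir→east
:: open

% stack.push x→east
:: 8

% maze.move dir→east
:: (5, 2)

% maze.sense dir→east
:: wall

% stack.pop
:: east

% maze.move dir→west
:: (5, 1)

% stack.pop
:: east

% maze.move dir→west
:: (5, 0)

% stack.pop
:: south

% maze.move dir→north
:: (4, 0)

% maze.sense dir→north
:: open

% stack.push x→north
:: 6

% maze.move dir→north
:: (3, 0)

% maze.sense dir→east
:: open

% stack.push x→east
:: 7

% maze.move dir→east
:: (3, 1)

% maze.sense dir→east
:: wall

% maze.sense dir→north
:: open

% stack.push x→north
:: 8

% maze.move dir→north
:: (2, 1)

% maze.sense dir→west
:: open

% stack.push x→west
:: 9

% maze.move dir→west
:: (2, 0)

% maze.sense dir→north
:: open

% stack.push x→north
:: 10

% maze.move dir→north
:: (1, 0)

% maze.sense dir→east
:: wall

% maze.sense dir→north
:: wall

% stack.pop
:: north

% maze.move dir→south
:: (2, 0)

% stack.pop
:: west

% maze.move dir→east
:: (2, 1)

% maze.sense dir→east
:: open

% stack.push x→east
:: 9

% maze.move dir→east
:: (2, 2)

% maze.sense dir→east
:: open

% stack.push x→east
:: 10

% maze.move dir→east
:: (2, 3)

% maze.sense dir→south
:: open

% stack.push x→south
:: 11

% maze.move dir→south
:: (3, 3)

% maze.sense dir→east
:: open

% stack.push x→east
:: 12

% maze.move dir→east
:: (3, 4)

% maze.sense dir→east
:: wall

% maze.sense dir→north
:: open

% stack.push x→north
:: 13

% maze.move dir→north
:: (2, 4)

% maze.sense dir→east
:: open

% stack.push x→east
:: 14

% maze.move dir→east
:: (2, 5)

% maze.sense dir→east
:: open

% stack.push x→east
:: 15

% maze.move dir→east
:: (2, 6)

% maze.sense dir→south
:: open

% stack.push x→south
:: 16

% maze.move dir→south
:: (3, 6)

% maze.sense dir→south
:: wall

% maze.sense dir→east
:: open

% stack.push x→east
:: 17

% maze.move dir→east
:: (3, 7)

% maze.sense dir→south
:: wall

% maze.sense dir→east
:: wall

% maze.sense dir→north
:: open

% stack.push x→north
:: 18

% maze.move dir→north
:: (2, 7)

% maze.sense dir→east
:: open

% stack.push x→east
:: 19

% maze.move dir→east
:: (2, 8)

% maze.sense dir→north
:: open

% stack.push x→north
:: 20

% maze.move dir→north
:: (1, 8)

% maze.sense dir→west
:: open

% stack.push x→west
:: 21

% maze.move dir→west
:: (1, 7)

% maze.sense dir→west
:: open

% stack.push x→west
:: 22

% maze.move dir→west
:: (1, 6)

% maze.sense dir→west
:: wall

% maze.sense dir→north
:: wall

% stack.pop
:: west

% maze.move dir→east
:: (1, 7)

% maze.sense dir→north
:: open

% stack.push x→north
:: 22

% maze.move dir→north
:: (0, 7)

% maze.sense dir→east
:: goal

% maze.move dir→east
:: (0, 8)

Answer: (0, 8)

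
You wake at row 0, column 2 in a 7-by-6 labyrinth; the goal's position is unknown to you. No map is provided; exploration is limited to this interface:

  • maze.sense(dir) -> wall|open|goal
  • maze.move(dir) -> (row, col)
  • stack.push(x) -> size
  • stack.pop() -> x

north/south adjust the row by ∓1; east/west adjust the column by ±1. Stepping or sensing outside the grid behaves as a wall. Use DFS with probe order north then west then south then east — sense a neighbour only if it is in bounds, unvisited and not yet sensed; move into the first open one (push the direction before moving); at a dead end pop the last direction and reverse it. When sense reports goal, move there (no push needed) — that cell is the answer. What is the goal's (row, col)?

Act: maze.sense[dir→west]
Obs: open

Act: stack.push[x→west]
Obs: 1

Act: maze.move[dir→west]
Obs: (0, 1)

Act: maze.sense[dir→west]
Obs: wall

Act: maze.sense[dir→south]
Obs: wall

Act: stack.pop[]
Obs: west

Act: maze.move[dir→east]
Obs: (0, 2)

Act: maze.sense[dir→south]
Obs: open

Act: stack.push[x→south]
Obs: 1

Act: maze.move[dir→south]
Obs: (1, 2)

Act: maze.sense[dir→south]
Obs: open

Act: stack.push[x→south]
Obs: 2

Act: maze.move[dir→south]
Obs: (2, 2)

Act: maze.sense[dir→west]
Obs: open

Act: stack.push[x→west]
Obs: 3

Act: maze.move[dir→west]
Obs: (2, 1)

Act: maze.sense[dir→west]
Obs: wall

Act: maze.sense[dir→south]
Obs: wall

Act: stack.pop[]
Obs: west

Act: maze.move[dir→east]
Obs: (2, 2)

Act: maze.sense[dir→south]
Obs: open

Act: stack.push[x→south]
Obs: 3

Act: maze.move[dir→south]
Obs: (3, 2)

Act: maze.sense[dir→south]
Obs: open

Act: stack.push[x→south]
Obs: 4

Act: maze.move[dir→south]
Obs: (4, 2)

Act: maze.sense[dir→west]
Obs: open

Act: stack.push[x→west]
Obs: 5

Act: maze.move[dir→west]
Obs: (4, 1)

Act: maze.sense[dir→west]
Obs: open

Act: stack.push[x→west]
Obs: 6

Act: maze.move[dir→west]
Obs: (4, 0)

Act: maze.sense[dir→north]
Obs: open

Act: stack.push[x→north]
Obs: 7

Act: maze.move[dir→north]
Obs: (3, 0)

Act: stack.pop[]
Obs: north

Act: maze.move[dir→south]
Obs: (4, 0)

Act: maze.sense[dir→south]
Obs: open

Act: stack.push[x→south]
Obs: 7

Act: maze.move[dir→south]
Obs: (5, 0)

Act: maze.sense[dir→south]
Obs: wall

Act: maze.sense[dir→east]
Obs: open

Act: stack.push[x→east]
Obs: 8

Act: maze.move[dir→east]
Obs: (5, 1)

Act: maze.sense[dir→south]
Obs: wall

Act: maze.sense[dir→east]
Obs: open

Act: stack.push[x→east]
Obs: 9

Act: maze.move[dir→east]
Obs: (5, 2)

Act: maze.sense[dir→south]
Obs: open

Act: stack.push[x→south]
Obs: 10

Act: maze.move[dir→south]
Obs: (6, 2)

Act: maze.sense[dir→east]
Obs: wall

Act: stack.pop[]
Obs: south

Act: maze.move[dir→north]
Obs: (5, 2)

Act: maze.sense[dir→east]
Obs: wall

Act: stack.pop[]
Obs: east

Act: maze.move[dir→west]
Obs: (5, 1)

Act: stack.pop[]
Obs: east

Act: maze.move[dir→west]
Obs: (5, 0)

Act: stack.pop[]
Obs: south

Act: maze.move[dir→north]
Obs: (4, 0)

Act: stack.pop[]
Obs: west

Act: maze.move[dir→east]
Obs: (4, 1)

Act: stack.pop[]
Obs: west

Act: maze.move[dir→east]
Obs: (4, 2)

Act: maze.sense[dir→east]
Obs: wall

Act: stack.pop[]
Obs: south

Act: maze.move[dir→north]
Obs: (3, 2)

Act: maze.sense[dir→east]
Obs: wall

Act: stack.pop[]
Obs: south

Act: maze.move[dir→north]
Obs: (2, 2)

Act: maze.sense[dir→east]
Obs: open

Act: stack.push[x→east]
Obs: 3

Act: maze.move[dir→east]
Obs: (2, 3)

Act: maze.sense[dir→north]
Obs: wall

Act: maze.sense[dir→east]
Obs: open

Act: stack.push[x→east]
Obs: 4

Act: maze.move[dir→east]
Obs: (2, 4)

Act: maze.sense[dir→north]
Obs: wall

Act: maze.sense[dir→south]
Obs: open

Act: stack.push[x→south]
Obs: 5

Act: maze.move[dir→south]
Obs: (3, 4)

Act: maze.sense[dir→south]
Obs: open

Act: stack.push[x→south]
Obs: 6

Act: maze.move[dir→south]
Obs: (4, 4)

Act: maze.sense[dir→south]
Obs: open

Act: stack.push[x→south]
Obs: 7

Act: maze.move[dir→south]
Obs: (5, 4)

Act: maze.sense[dir→south]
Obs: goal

Act: maze.move[dir→south]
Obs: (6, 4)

Answer: (6, 4)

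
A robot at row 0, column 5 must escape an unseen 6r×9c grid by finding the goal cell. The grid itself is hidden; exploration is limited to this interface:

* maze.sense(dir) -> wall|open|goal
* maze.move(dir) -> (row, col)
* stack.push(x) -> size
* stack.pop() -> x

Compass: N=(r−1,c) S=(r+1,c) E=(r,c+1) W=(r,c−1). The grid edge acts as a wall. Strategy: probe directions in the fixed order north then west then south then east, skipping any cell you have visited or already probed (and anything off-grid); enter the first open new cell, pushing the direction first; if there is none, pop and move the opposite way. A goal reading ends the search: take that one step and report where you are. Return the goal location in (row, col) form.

>> sense(dir: west)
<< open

>> push(x: west)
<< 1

>> move(dir: west)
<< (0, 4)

>> sense(dir: west)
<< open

>> push(x: west)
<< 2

>> move(dir: west)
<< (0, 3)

>> sense(dir: west)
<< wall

>> sense(dir: south)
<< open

>> push(x: south)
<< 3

>> move(dir: south)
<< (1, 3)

>> sense(dir: west)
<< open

>> push(x: west)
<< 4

>> move(dir: west)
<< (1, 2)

>> sense(dir: west)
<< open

>> push(x: west)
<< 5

>> move(dir: west)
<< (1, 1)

>> sense(dir: north)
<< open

>> push(x: north)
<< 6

>> move(dir: north)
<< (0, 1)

>> sense(dir: west)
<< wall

>> pop()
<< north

>> move(dir: south)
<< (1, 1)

>> sense(dir: west)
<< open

>> push(x: west)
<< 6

>> move(dir: west)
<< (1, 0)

>> sense(dir: south)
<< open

>> push(x: south)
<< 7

>> move(dir: south)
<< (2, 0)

>> sense(dir: south)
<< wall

>> sense(dir: east)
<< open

>> push(x: east)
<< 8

>> move(dir: east)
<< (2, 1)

>> sense(dir: south)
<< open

>> push(x: south)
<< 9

>> move(dir: south)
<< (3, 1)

>> sense(dir: south)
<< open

>> push(x: south)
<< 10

>> move(dir: south)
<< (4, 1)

>> sense(dir: west)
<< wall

>> sense(dir: south)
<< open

>> push(x: south)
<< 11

>> move(dir: south)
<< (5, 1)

>> sense(dir: west)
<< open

>> push(x: west)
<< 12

>> move(dir: west)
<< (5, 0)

>> pop()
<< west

>> move(dir: east)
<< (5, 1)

>> sense(dir: east)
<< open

>> push(x: east)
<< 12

>> move(dir: east)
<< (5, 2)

>> sense(dir: north)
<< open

>> push(x: north)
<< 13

>> move(dir: north)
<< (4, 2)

>> sense(dir: north)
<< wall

>> sense(dir: east)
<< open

>> push(x: east)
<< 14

>> move(dir: east)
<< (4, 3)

>> sense(dir: north)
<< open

>> push(x: north)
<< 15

>> move(dir: north)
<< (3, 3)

>> sense(dir: north)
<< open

>> push(x: north)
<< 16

>> move(dir: north)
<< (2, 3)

>> sense(dir: west)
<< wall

>> sense(dir: east)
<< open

>> push(x: east)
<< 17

>> move(dir: east)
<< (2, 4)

>> sense(dir: north)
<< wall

>> sense(dir: south)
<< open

>> push(x: south)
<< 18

>> move(dir: south)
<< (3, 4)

>> sense(dir: south)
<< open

>> push(x: south)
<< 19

>> move(dir: south)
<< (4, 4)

>> sense(dir: south)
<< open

>> push(x: south)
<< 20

>> move(dir: south)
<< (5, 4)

>> sense(dir: west)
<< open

>> push(x: west)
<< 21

>> move(dir: west)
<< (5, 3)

>> pop()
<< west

>> move(dir: east)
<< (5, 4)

>> sense(dir: east)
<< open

>> push(x: east)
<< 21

>> move(dir: east)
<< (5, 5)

>> sense(dir: north)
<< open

>> push(x: north)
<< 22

>> move(dir: north)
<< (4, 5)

>> sense(dir: north)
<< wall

>> sense(dir: east)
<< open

>> push(x: east)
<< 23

>> move(dir: east)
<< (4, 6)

>> sense(dir: north)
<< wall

>> sense(dir: south)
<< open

>> push(x: south)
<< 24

>> move(dir: south)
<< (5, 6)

>> sense(dir: east)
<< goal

>> move(dir: east)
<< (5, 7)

Answer: (5, 7)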